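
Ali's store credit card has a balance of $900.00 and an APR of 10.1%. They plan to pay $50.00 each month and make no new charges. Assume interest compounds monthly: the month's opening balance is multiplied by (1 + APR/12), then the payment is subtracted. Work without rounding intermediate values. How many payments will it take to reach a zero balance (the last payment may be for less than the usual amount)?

Monthly rate r = 10.1%/12 = 0.841667% = 0.00841667.
Recurrence: B ← B·(1+r) − $50.00.
Month 1: interest $7.57; balance after payment $857.58.
Month 2: interest $7.22; balance after payment $814.79.
Closed form: n = −ln(1 − rB₀/P)/ln(1+r) = −ln(0.8485)/ln(1.00842) ≈ 19.601, so the balance reaches zero during payment 20.

20 months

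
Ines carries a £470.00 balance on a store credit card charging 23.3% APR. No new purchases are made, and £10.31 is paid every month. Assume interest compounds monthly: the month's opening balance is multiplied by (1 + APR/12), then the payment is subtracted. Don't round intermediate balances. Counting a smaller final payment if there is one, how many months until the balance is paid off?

113 payments

Monthly rate r = 23.3%/12 = 1.94167% = 0.0194167.
Recurrence: B ← B·(1+r) − £10.31.
Month 1: interest £9.13; balance after payment £468.82.
Month 2: interest £9.10; balance after payment £467.61.
Closed form: n = −ln(1 − rB₀/P)/ln(1+r) = −ln(0.11486)/ln(1.01942) ≈ 112.533, so the balance reaches zero during payment 113.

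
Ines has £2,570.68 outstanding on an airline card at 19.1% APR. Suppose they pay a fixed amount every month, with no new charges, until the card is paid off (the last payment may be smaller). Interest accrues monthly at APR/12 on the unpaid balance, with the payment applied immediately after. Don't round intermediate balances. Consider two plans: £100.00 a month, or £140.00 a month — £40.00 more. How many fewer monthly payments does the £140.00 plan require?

12 fewer payments

Monthly rate r = 19.1%/12 = 1.59167% = 0.0159167.
At £100.00/mo: n = ⌈−ln(1 − rB₀/P)/ln(1+r)⌉ = 34 payments (last £32.52); total interest = total paid − £2,570.68 = £761.84.
At £140.00/mo: 22 payments (last £124.79); total interest £494.11.
Payments saved = 34 − 22 = 12.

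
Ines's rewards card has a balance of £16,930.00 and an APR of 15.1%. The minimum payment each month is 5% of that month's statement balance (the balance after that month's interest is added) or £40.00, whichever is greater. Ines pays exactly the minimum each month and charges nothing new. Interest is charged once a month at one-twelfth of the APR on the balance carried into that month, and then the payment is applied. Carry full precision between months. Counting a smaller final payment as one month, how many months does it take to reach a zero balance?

102 months

Monthly rate r = 15.1%/12 = 1.25833% = 0.0125833.
While 5% of the post-interest balance exceeds £40.00, each month B ← (B·(1+r))·(1 − 0.05), i.e. B shrinks by the factor (1+r)·0.95 = 0.96195.
This holds for months 1–80. Entering month 81 the balance is £760.34; 5% of the post-interest balance is now below £40.00, so the flat £40.00 minimum applies from here.
From month 81 a fixed £40.00 at rate r clears £760.34 in 22 more payments. Total: 80 + 22 = 102 months.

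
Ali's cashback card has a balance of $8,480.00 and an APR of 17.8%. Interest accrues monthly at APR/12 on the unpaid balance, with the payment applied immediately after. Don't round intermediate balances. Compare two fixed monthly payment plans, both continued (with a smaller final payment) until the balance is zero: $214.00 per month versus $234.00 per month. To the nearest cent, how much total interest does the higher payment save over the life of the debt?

$623.70

Monthly rate r = 17.8%/12 = 1.48333% = 0.0148333.
At $214.00/mo: n = ⌈−ln(1 − rB₀/P)/ln(1+r)⌉ = 61 payments (last $40.27); total interest = total paid − $8,480.00 = $4,400.27.
At $234.00/mo: 53 payments (last $88.57); total interest $3,776.57.
Interest saved = $4,400.27 − $3,776.57 = $623.70.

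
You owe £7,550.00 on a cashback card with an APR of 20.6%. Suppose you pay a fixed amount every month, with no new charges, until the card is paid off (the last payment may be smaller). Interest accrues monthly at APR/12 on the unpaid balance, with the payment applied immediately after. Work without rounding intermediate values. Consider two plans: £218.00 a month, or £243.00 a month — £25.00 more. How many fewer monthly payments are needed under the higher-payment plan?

Monthly rate r = 20.6%/12 = 1.71667% = 0.0171667.
At £218.00/mo: n = ⌈−ln(1 − rB₀/P)/ln(1+r)⌉ = 54 payments (last £7.81); total interest = total paid − £7,550.00 = £4,011.81.
At £243.00/mo: 45 payments (last £190.09); total interest £3,332.09.
Payments saved = 54 − 45 = 9.

9 fewer payments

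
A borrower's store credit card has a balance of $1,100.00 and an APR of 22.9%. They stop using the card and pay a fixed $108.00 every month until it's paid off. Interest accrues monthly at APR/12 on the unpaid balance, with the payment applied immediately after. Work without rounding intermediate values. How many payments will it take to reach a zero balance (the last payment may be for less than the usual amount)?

Monthly rate r = 22.9%/12 = 1.90833% = 0.0190833.
Recurrence: B ← B·(1+r) − $108.00.
Month 1: interest $20.99; balance after payment $1,012.99.
Month 2: interest $19.33; balance after payment $924.32.
Closed form: n = −ln(1 − rB₀/P)/ln(1+r) = −ln(0.80563)/ln(1.01908) ≈ 11.433, so the balance reaches zero during payment 12.

12 months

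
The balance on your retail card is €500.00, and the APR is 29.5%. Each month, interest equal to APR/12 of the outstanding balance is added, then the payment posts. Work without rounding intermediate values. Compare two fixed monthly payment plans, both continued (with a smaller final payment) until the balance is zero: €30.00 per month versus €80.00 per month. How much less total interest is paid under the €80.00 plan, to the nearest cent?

Monthly rate r = 29.5%/12 = 2.45833% = 0.0245833.
At €30.00/mo: n = ⌈−ln(1 − rB₀/P)/ln(1+r)⌉ = 22 payments (last €21.27); total interest = total paid − €500.00 = €151.27.
At €80.00/mo: 7 payments (last €69.62); total interest €49.62.
Interest saved = €151.27 − €49.62 = €101.65.

€101.65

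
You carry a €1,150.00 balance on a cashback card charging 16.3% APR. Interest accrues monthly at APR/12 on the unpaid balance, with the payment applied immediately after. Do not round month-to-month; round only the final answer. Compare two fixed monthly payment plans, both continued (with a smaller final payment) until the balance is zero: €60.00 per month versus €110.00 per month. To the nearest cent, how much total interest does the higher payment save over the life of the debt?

€92.34

Monthly rate r = 16.3%/12 = 1.35833% = 0.0135833.
At €60.00/mo: n = ⌈−ln(1 − rB₀/P)/ln(1+r)⌉ = 23 payments (last €21.23); total interest = total paid − €1,150.00 = €191.23.
At €110.00/mo: 12 payments (last €38.89); total interest €98.89.
Interest saved = €191.23 − €98.89 = €92.34.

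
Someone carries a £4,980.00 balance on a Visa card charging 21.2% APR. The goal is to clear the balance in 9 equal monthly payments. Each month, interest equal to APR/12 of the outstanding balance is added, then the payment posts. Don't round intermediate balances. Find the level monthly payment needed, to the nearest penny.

Monthly rate r = 21.2%/12 = 1.76667% = 0.0176667.
Level-payment amortization: P = B₀·r / (1 − (1+r)^(−n)) = 4980.00·0.0176667 / (1 − 1.01767^(−9)).
Denominator 1 − (1+r)^(−9) = 0.145818711.
P = 87.98 / 0.145818711 ≈ 603.35.

£603.35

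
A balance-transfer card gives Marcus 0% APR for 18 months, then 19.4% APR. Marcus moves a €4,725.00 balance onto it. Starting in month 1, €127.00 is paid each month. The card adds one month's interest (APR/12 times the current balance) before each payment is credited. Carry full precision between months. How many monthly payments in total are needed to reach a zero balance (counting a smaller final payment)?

42 months

Promo months 1–18 at r₀ = 0%/12 = 0; months 19+ at r₁ = 19.4%/12 = 0.0161667.
After month 18 (no interest yet): B = €4,725.00 − 18·€127.00 = €2,439.00.
Then at r₁ with €127.00/mo: n₂ = −ln(1 − r₁·B/P)/ln(1+r₁) ≈ 23.18 → 24 more payments.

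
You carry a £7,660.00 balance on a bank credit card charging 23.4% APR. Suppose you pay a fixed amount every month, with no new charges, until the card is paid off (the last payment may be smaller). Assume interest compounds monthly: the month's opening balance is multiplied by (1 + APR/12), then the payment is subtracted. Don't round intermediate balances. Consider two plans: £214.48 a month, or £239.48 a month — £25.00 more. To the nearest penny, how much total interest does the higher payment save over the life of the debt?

Monthly rate r = 23.4%/12 = 1.95% = 0.0195.
At £214.48/mo: n = ⌈−ln(1 − rB₀/P)/ln(1+r)⌉ = 62 payments (last £156.86); total interest = total paid − £7,660.00 = £5,580.14.
At £239.48/mo: 51 payments (last £147.16); total interest £4,461.16.
Interest saved = £5,580.14 − £4,461.16 = £1,118.98.

£1,118.98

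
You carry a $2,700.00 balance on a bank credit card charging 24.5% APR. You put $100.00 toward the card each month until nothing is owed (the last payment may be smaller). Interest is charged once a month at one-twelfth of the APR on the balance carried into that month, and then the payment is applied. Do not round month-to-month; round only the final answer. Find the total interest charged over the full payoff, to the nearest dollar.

$1,265

Monthly rate r = 24.5%/12 = 2.04167% = 0.0204167.
Payoff takes n = ⌈−ln(1 − rB₀/P)/ln(1+r)⌉ = ⌈39.646⌉ = 40 payments; the last is $64.84.
Total paid = 39·$100.00 + $64.84 = $3,964.84.
Total interest = total paid − principal = $3,964.84 − $2,700.00 = $1,264.84.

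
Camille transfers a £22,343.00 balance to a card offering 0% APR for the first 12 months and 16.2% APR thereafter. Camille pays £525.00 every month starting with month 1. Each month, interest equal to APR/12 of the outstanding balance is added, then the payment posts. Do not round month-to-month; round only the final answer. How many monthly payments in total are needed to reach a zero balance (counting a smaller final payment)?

Promo months 1–12 at r₀ = 0%/12 = 0; months 13+ at r₁ = 16.2%/12 = 0.0135.
After month 12 (no interest yet): B = £22,343.00 − 12·£525.00 = £16,043.00.
Then at r₁ with £525.00/mo: n₂ = −ln(1 − r₁·B/P)/ln(1+r₁) ≈ 39.67 → 40 more payments.

52 months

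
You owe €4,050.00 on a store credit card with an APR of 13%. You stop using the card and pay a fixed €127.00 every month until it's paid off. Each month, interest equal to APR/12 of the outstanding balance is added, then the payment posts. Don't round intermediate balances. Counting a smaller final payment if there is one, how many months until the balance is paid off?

Monthly rate r = 13%/12 = 1.08333% = 0.0108333.
Recurrence: B ← B·(1+r) − €127.00.
Month 1: interest €43.88; balance after payment €3,966.88.
Month 2: interest €42.97; balance after payment €3,882.85.
Closed form: n = −ln(1 − rB₀/P)/ln(1+r) = −ln(0.65453)/ln(1.01083) ≈ 39.335, so the balance reaches zero during payment 40.

40 months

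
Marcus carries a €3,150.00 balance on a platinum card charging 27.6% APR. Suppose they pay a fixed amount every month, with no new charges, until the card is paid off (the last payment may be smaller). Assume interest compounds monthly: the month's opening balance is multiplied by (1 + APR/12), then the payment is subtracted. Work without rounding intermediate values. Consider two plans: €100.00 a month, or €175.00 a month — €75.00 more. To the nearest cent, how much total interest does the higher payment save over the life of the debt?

Monthly rate r = 27.6%/12 = 2.3% = 0.023.
At €100.00/mo: n = ⌈−ln(1 − rB₀/P)/ln(1+r)⌉ = 57 payments (last €69.53); total interest = total paid − €3,150.00 = €2,519.53.
At €175.00/mo: 24 payments (last €88.44); total interest €963.44.
Interest saved = €2,519.53 − €963.44 = €1,556.09.

€1,556.09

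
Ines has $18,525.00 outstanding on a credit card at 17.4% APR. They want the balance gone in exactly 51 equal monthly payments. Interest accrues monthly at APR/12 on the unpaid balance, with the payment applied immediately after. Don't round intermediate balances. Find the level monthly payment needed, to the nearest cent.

Monthly rate r = 17.4%/12 = 1.45% = 0.0145.
Level-payment amortization: P = B₀·r / (1 − (1+r)^(−n)) = 18525.00·0.0145 / (1 − 1.0145^(−51)).
Denominator 1 − (1+r)^(−51) = 0.520105934.
P = 268.612 / 0.520105934 ≈ 516.46.

$516.46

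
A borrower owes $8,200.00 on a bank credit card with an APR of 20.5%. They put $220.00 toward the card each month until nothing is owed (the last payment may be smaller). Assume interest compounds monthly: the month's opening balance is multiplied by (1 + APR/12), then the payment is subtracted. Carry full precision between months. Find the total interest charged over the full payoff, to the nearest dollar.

Monthly rate r = 20.5%/12 = 1.70833% = 0.0170833.
Payoff takes n = ⌈−ln(1 − rB₀/P)/ln(1+r)⌉ = ⌈59.782⌉ = 60 payments; the last is $172.26.
Total paid = 59·$220.00 + $172.26 = $13,152.26.
Total interest = total paid − principal = $13,152.26 − $8,200.00 = $4,952.26.

$4,952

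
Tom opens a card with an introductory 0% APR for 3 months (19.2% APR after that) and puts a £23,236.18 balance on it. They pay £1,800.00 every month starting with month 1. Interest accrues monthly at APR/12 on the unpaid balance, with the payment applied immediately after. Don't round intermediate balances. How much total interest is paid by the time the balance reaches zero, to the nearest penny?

£1,740.23

Promo months 1–3 at r₀ = 0%/12 = 0; months 4+ at r₁ = 19.2%/12 = 0.016.
After month 3 (no interest yet): B = £23,236.18 − 3·£1,800.00 = £17,836.18.
Then at r₁ with £1,800.00/mo: n₂ = −ln(1 − r₁·B/P)/ln(1+r₁) ≈ 10.87 → 11 more payments.
Total paid = 13·£1,800.00 + £1,576.41 = £24,976.41; interest = £24,976.41 − £23,236.18 = £1,740.23.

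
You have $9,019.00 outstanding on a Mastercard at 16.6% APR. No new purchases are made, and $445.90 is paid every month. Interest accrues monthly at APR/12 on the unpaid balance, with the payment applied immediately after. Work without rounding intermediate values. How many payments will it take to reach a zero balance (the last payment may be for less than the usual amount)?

24 payments

Monthly rate r = 16.6%/12 = 1.38333% = 0.0138333.
Recurrence: B ← B·(1+r) − $445.90.
Month 1: interest $124.76; balance after payment $8,697.86.
Month 2: interest $120.32; balance after payment $8,372.28.
Closed form: n = −ln(1 − rB₀/P)/ln(1+r) = −ln(0.7202)/ln(1.01383) ≈ 23.891, so the balance reaches zero during payment 24.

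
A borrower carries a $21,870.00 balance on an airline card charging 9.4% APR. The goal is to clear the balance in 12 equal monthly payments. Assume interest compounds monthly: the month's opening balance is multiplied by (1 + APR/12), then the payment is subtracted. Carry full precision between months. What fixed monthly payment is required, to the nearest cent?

Monthly rate r = 9.4%/12 = 0.783333% = 0.00783333.
Level-payment amortization: P = B₀·r / (1 − (1+r)^(−n)) = 21870.00·0.00783333 / (1 − 1.00783^(−12)).
Denominator 1 − (1+r)^(−12) = 0.0893837809.
P = 171.315 / 0.0893837809 ≈ 1916.62.

$1,916.62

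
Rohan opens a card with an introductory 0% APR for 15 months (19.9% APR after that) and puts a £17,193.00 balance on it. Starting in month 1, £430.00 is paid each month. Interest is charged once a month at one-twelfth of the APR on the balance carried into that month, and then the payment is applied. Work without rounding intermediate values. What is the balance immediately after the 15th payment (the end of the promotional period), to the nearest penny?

Promo months 1–15 at r₀ = 0%/12 = 0; months 16+ at r₁ = 19.9%/12 = 0.0165833.
After month 15 (no interest yet): B = £17,193.00 − 15·£430.00 = £10,743.00.

£10,743.00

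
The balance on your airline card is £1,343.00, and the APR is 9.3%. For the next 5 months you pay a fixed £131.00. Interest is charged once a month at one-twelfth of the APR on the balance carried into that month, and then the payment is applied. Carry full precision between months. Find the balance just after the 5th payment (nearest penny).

£730.62

Monthly rate r = 9.3%/12 = 0.775% = 0.00775.
Each month: B ← B·(1+r) − £131.00.
Month 1: interest £10.41; balance after payment £1,222.41.
Month 2: interest £9.47; balance after payment £1,100.88.
Month 3: interest £8.53; balance after payment £978.41.
Month 4: interest £7.58; balance after payment £855.00.
Month 5: interest £6.63; balance after payment £730.62.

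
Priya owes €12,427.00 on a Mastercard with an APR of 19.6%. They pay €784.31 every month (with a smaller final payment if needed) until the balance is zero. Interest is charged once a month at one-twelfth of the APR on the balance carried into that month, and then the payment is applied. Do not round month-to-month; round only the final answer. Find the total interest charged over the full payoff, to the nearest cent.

€2,072.24

Monthly rate r = 19.6%/12 = 1.63333% = 0.0163333.
Payoff takes n = ⌈−ln(1 − rB₀/P)/ln(1+r)⌉ = ⌈18.485⌉ = 19 payments; the last is €381.66.
Total paid = 18·€784.31 + €381.66 = €14,499.24.
Total interest = total paid − principal = €14,499.24 − €12,427.00 = €2,072.24.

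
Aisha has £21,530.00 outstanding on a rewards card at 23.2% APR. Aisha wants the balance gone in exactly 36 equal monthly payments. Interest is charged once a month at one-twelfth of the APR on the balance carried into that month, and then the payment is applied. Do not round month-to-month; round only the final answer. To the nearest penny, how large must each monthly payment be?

£835.67

Monthly rate r = 23.2%/12 = 1.93333% = 0.0193333.
Level-payment amortization: P = B₀·r / (1 − (1+r)^(−n)) = 21530.00·0.0193333 / (1 − 1.01933^(−36)).
Denominator 1 − (1+r)^(−36) = 0.498101554.
P = 416.247 / 0.498101554 ≈ 835.67.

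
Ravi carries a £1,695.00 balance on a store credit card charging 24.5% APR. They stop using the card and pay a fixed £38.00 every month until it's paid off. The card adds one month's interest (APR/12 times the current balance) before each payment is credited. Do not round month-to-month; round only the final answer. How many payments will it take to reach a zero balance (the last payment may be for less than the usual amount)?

120 payments

Monthly rate r = 24.5%/12 = 2.04167% = 0.0204167.
Recurrence: B ← B·(1+r) − £38.00.
Month 1: interest £34.61; balance after payment £1,691.61.
Month 2: interest £34.54; balance after payment £1,688.14.
Closed form: n = −ln(1 − rB₀/P)/ln(1+r) = −ln(0.089309)/ln(1.02042) ≈ 119.521, so the balance reaches zero during payment 120.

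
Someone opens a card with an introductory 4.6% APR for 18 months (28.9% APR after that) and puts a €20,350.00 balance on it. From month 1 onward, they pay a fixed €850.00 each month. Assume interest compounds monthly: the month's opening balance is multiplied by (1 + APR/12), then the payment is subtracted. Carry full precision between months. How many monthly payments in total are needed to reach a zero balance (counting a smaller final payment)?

26 payments

Promo months 1–18 at r₀ = 4.6%/12 = 0.00383333; months 19+ at r₁ = 28.9%/12 = 0.0240833.
After month 18: iterate B ← B·(1+r₀) − €850.00 for 18 months → €5,991.99.
Then at r₁ with €850.00/mo: n₂ = −ln(1 − r₁·B/P)/ln(1+r₁) ≈ 7.82 → 8 more payments.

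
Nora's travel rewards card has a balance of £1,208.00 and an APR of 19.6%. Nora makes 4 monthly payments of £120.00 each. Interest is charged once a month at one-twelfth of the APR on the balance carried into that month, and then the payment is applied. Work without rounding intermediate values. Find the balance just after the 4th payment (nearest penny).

£796.99

Monthly rate r = 19.6%/12 = 1.63333% = 0.0163333.
Each month: B ← B·(1+r) − £120.00.
Month 1: interest £19.73; balance after payment £1,107.73.
Month 2: interest £18.09; balance after payment £1,005.82.
Month 3: interest £16.43; balance after payment £902.25.
Month 4: interest £14.74; balance after payment £796.99.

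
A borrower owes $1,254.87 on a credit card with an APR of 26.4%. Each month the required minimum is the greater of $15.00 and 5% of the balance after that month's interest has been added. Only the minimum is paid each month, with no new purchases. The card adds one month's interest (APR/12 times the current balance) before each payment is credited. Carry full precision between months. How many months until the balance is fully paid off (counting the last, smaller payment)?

76 months

Monthly rate r = 26.4%/12 = 2.2% = 0.022.
While 5% of the post-interest balance exceeds $15.00, each month B ← (B·(1+r))·(1 − 0.05), i.e. B shrinks by the factor (1+r)·0.95 = 0.9709.
This holds for months 1–50. Entering month 51 the balance is $286.63; 5% of the post-interest balance is now below $15.00, so the flat $15.00 minimum applies from here.
From month 51 a fixed $15.00 at rate r clears $286.63 in 26 more payments. Total: 50 + 26 = 76 months.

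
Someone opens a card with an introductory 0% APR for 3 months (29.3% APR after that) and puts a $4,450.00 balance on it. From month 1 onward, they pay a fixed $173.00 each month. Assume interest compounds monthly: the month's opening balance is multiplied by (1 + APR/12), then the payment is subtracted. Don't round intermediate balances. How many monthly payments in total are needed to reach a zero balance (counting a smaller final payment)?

Promo months 1–3 at r₀ = 0%/12 = 0; months 4+ at r₁ = 29.3%/12 = 0.0244167.
After month 3 (no interest yet): B = $4,450.00 − 3·$173.00 = $3,931.00.
Then at r₁ with $173.00/mo: n₂ = −ln(1 − r₁·B/P)/ln(1+r₁) ≈ 33.55 → 34 more payments.

37 months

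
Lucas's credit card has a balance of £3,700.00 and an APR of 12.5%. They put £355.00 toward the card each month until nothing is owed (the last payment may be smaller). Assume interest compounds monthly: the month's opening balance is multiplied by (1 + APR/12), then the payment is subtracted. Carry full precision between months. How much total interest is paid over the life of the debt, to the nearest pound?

£237

Monthly rate r = 12.5%/12 = 1.04167% = 0.0104167.
Payoff takes n = ⌈−ln(1 − rB₀/P)/ln(1+r)⌉ = ⌈11.090⌉ = 12 payments; the last is £32.20.
Total paid = 11·£355.00 + £32.20 = £3,937.20.
Total interest = total paid − principal = £3,937.20 − £3,700.00 = £237.20.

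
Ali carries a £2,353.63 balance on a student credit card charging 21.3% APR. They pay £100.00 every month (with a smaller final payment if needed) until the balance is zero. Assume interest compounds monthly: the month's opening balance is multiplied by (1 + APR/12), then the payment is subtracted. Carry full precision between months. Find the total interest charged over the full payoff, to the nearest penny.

£720.76

Monthly rate r = 21.3%/12 = 1.775% = 0.01775.
Payoff takes n = ⌈−ln(1 − rB₀/P)/ln(1+r)⌉ = ⌈30.742⌉ = 31 payments; the last is £74.39.
Total paid = 30·£100.00 + £74.39 = £3,074.39.
Total interest = total paid − principal = £3,074.39 − £2,353.63 = £720.76.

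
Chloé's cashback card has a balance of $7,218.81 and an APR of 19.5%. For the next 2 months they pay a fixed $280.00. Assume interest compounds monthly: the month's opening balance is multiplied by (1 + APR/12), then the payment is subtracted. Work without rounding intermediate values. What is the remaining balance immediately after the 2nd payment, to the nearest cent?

$6,890.78

Monthly rate r = 19.5%/12 = 1.625% = 0.01625.
Each month: B ← B·(1+r) − $280.00.
Month 1: interest $117.31; balance after payment $7,056.12.
Month 2: interest $114.66; balance after payment $6,890.78.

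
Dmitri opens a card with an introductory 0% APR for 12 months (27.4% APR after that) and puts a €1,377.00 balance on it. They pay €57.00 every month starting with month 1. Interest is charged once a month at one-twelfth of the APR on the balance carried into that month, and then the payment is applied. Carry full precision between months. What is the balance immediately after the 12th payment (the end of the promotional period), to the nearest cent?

€693.00

Promo months 1–12 at r₀ = 0%/12 = 0; months 13+ at r₁ = 27.4%/12 = 0.0228333.
After month 12 (no interest yet): B = €1,377.00 − 12·€57.00 = €693.00.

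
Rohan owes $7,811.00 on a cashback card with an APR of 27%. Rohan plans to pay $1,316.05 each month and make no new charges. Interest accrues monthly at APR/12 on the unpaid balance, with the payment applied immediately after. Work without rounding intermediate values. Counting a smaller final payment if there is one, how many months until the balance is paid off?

Monthly rate r = 27%/12 = 2.25% = 0.0225.
Recurrence: B ← B·(1+r) − $1,316.05.
Month 1: interest $175.75; balance after payment $6,670.70.
Month 2: interest $150.09; balance after payment $5,504.74.
Closed form: n = −ln(1 − rB₀/P)/ln(1+r) = −ln(0.86646)/ln(1.0225) ≈ 6.442, so the balance reaches zero during payment 7.

7 payments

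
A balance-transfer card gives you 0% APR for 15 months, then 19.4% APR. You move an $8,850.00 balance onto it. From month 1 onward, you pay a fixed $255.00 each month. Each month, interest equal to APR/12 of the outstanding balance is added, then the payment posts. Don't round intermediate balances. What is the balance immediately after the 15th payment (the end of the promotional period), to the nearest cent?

$5,025.00

Promo months 1–15 at r₀ = 0%/12 = 0; months 16+ at r₁ = 19.4%/12 = 0.0161667.
After month 15 (no interest yet): B = $8,850.00 − 15·$255.00 = $5,025.00.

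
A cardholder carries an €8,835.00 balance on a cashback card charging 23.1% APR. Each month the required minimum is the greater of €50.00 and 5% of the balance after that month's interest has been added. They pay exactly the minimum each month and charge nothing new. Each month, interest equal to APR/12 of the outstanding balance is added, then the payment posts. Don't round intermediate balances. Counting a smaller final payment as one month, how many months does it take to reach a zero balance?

Monthly rate r = 23.1%/12 = 1.925% = 0.01925.
While 5% of the post-interest balance exceeds €50.00, each month B ← (B·(1+r))·(1 − 0.05), i.e. B shrinks by the factor (1+r)·0.95 = 0.96829.
This holds for months 1–69. Entering month 70 the balance is €956.10; 5% of the post-interest balance is now below €50.00, so the flat €50.00 minimum applies from here.
From month 70 a fixed €50.00 at rate r clears €956.10 in 25 more payments. Total: 69 + 25 = 94 months.

94 months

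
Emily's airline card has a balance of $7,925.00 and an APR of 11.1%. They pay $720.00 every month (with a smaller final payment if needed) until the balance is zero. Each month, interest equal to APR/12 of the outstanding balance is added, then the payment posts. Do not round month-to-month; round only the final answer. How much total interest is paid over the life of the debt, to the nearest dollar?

$472

Monthly rate r = 11.1%/12 = 0.925% = 0.00925.
Payoff takes n = ⌈−ln(1 − rB₀/P)/ln(1+r)⌉ = ⌈11.662⌉ = 12 payments; the last is $477.44.
Total paid = 11·$720.00 + $477.44 = $8,397.44.
Total interest = total paid − principal = $8,397.44 − $7,925.00 = $472.44.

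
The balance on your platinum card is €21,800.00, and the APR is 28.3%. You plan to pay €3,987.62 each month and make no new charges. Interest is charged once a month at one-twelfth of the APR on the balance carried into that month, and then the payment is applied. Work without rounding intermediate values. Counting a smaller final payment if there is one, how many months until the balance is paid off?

6 months

Monthly rate r = 28.3%/12 = 2.35833% = 0.0235833.
Recurrence: B ← B·(1+r) − €3,987.62.
Month 1: interest €514.12; balance after payment €18,326.50.
Month 2: interest €432.20; balance after payment €14,771.08.
Month 3: interest €348.35; balance after payment €11,131.81.
Month 4: interest €262.53; balance after payment €7,406.71.
Month 5: interest €174.67; balance after payment €3,593.77.
Month 6: interest €84.75; balance after payment €0.00.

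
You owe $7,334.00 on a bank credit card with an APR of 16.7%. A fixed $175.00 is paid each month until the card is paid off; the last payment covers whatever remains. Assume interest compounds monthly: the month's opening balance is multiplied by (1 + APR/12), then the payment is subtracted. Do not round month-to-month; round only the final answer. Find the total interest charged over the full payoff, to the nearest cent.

$3,748.37

Monthly rate r = 16.7%/12 = 1.39167% = 0.0139167.
Payoff takes n = ⌈−ln(1 − rB₀/P)/ln(1+r)⌉ = ⌈63.326⌉ = 64 payments; the last is $57.37.
Total paid = 63·$175.00 + $57.37 = $11,082.37.
Total interest = total paid − principal = $11,082.37 − $7,334.00 = $3,748.37.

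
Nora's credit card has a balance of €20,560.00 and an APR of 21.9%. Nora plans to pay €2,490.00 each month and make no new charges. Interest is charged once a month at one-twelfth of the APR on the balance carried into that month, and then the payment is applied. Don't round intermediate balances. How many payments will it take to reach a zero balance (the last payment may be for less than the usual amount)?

Monthly rate r = 21.9%/12 = 1.825% = 0.01825.
Recurrence: B ← B·(1+r) − €2,490.00.
Month 1: interest €375.22; balance after payment €18,445.22.
Month 2: interest €336.63; balance after payment €16,291.85.
Closed form: n = −ln(1 − rB₀/P)/ln(1+r) = −ln(0.84931)/ln(1.01825) ≈ 9.031, so the balance reaches zero during payment 10.

10 months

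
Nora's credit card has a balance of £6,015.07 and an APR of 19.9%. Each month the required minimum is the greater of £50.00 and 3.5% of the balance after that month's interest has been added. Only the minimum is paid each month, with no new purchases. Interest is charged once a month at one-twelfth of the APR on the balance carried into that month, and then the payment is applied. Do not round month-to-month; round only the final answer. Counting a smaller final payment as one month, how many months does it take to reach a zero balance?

Monthly rate r = 19.9%/12 = 1.65833% = 0.0165833.
While 3.5% of the post-interest balance exceeds £50.00, each month B ← (B·(1+r))·(1 − 0.035), i.e. B shrinks by the factor (1+r)·0.965 = 0.981.
This holds for months 1–76. Entering month 77 the balance is £1,400.18; 3.5% of the post-interest balance is now below £50.00, so the flat £50.00 minimum applies from here.
From month 77 a fixed £50.00 at rate r clears £1,400.18 in 38 more payments. Total: 76 + 38 = 114 months.

114 months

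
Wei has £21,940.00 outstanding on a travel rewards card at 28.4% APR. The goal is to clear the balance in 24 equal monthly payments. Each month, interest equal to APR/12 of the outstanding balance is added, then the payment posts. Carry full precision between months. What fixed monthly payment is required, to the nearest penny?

Monthly rate r = 28.4%/12 = 2.36667% = 0.0236667.
Level-payment amortization: P = B₀·r / (1 − (1+r)^(−n)) = 21940.00·0.0236667 / (1 − 1.02367^(−24)).
Denominator 1 − (1+r)^(−24) = 0.429580296.
P = 519.247 / 0.429580296 ≈ 1208.73.

£1,208.73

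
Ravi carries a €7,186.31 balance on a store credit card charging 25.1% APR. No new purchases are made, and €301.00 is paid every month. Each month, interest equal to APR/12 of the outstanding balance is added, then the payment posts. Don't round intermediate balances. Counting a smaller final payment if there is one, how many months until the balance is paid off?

34 payments

Monthly rate r = 25.1%/12 = 2.09167% = 0.0209167.
Recurrence: B ← B·(1+r) − €301.00.
Month 1: interest €150.31; balance after payment €7,035.62.
Month 2: interest €147.16; balance after payment €6,881.79.
Closed form: n = −ln(1 − rB₀/P)/ln(1+r) = −ln(0.50062)/ln(1.02092) ≈ 33.424, so the balance reaches zero during payment 34.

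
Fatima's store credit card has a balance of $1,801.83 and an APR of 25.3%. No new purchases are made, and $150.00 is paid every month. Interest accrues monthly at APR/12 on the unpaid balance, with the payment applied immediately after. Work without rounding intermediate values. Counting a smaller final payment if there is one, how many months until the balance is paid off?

14 months

Monthly rate r = 25.3%/12 = 2.10833% = 0.0210833.
Recurrence: B ← B·(1+r) − $150.00.
Month 1: interest $37.99; balance after payment $1,689.82.
Month 2: interest $35.63; balance after payment $1,575.45.
Closed form: n = −ln(1 − rB₀/P)/ln(1+r) = −ln(0.74674)/ln(1.02108) ≈ 13.997, so the balance reaches zero during payment 14.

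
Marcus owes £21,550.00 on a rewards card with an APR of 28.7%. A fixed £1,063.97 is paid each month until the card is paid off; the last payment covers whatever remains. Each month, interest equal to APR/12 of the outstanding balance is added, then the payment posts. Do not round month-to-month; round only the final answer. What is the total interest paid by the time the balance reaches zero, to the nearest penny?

Monthly rate r = 28.7%/12 = 2.39167% = 0.0239167.
Payoff takes n = ⌈−ln(1 − rB₀/P)/ln(1+r)⌉ = ⌈28.028⌉ = 29 payments; the last is £30.56.
Total paid = 28·£1,063.97 + £30.56 = £29,821.72.
Total interest = total paid − principal = £29,821.72 − £21,550.00 = £8,271.72.

£8,271.72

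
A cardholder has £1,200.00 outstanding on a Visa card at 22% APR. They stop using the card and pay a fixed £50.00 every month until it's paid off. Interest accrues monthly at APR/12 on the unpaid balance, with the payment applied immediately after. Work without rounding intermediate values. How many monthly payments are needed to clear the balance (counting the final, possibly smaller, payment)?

Monthly rate r = 22%/12 = 1.83333% = 0.0183333.
Recurrence: B ← B·(1+r) − £50.00.
Month 1: interest £22.00; balance after payment £1,172.00.
Month 2: interest £21.49; balance after payment £1,143.49.
Closed form: n = −ln(1 − rB₀/P)/ln(1+r) = −ln(0.56)/ln(1.01833) ≈ 31.915, so the balance reaches zero during payment 32.

32 months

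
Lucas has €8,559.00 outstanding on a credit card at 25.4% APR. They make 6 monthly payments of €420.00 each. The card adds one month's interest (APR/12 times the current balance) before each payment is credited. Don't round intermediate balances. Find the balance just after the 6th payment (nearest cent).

€7,047.99

Monthly rate r = 25.4%/12 = 2.11667% = 0.0211667.
Each month: B ← B·(1+r) − €420.00.
Month 1: interest €181.17; balance after payment €8,320.17.
Month 2: interest €176.11; balance after payment €8,076.28.
Month 3: interest €170.95; balance after payment €7,827.22.
Month 4: interest €165.68; balance after payment €7,572.90.
Month 5: interest €160.29; balance after payment €7,313.19.
Month 6: interest €154.80; balance after payment €7,047.99.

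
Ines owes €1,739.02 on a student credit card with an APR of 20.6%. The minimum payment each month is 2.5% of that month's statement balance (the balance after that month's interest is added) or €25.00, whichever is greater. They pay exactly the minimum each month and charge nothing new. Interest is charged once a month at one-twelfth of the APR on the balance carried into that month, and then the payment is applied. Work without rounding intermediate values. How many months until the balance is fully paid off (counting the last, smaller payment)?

Monthly rate r = 20.6%/12 = 1.71667% = 0.0171667.
While 2.5% of the post-interest balance exceeds €25.00, each month B ← (B·(1+r))·(1 − 0.025), i.e. B shrinks by the factor (1+r)·0.975 = 0.99174.
This holds for months 1–69. Entering month 70 the balance is €981.02; 2.5% of the post-interest balance is now below €25.00, so the flat €25.00 minimum applies from here.
From month 70 a fixed €25.00 at rate r clears €981.02 in 66 more payments. Total: 69 + 66 = 135 months.

135 months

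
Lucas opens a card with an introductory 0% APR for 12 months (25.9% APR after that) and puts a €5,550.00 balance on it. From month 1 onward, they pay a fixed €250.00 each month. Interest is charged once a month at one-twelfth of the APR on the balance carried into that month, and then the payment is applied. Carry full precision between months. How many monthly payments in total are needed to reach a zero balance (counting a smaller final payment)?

24 months

Promo months 1–12 at r₀ = 0%/12 = 0; months 13+ at r₁ = 25.9%/12 = 0.0215833.
After month 12 (no interest yet): B = €5,550.00 − 12·€250.00 = €2,550.00.
Then at r₁ with €250.00/mo: n₂ = −ln(1 − r₁·B/P)/ln(1+r₁) ≈ 11.64 → 12 more payments.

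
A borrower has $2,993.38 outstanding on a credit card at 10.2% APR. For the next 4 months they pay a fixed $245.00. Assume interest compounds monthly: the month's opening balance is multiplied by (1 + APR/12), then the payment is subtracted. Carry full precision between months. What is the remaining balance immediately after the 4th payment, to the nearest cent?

Monthly rate r = 10.2%/12 = 0.85% = 0.0085.
Each month: B ← B·(1+r) − $245.00.
Month 1: interest $25.44; balance after payment $2,773.82.
Month 2: interest $23.58; balance after payment $2,552.40.
Month 3: interest $21.70; balance after payment $2,329.10.
Month 4: interest $19.80; balance after payment $2,103.89.

$2,103.89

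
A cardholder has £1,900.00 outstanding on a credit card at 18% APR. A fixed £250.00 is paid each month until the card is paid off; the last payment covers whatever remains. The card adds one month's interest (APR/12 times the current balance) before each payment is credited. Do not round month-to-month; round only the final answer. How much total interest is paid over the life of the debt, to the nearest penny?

Monthly rate r = 18%/12 = 1.5% = 0.015.
Payoff takes n = ⌈−ln(1 − rB₀/P)/ln(1+r)⌉ = ⌈8.130⌉ = 9 payments; the last is £32.61.
Total paid = 8·£250.00 + £32.61 = £2,032.61.
Total interest = total paid − principal = £2,032.61 − £1,900.00 = £132.61.

£132.61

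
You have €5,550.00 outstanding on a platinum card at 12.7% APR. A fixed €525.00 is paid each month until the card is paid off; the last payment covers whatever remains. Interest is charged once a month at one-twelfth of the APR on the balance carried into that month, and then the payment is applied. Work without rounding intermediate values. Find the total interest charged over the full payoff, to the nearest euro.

€367

Monthly rate r = 12.7%/12 = 1.05833% = 0.0105833.
Payoff takes n = ⌈−ln(1 − rB₀/P)/ln(1+r)⌉ = ⌈11.270⌉ = 12 payments; the last is €142.40.
Total paid = 11·€525.00 + €142.40 = €5,917.40.
Total interest = total paid − principal = €5,917.40 − €5,550.00 = €367.40.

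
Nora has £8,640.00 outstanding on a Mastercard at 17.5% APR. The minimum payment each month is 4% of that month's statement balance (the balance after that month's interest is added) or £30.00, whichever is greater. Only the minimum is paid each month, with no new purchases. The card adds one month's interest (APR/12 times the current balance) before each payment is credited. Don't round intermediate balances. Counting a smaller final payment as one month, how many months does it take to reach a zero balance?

125 months

Monthly rate r = 17.5%/12 = 1.45833% = 0.0145833.
While 4% of the post-interest balance exceeds £30.00, each month B ← (B·(1+r))·(1 − 0.04), i.e. B shrinks by the factor (1+r)·0.96 = 0.974.
This holds for months 1–94. Entering month 95 the balance is £726.20; 4% of the post-interest balance is now below £30.00, so the flat £30.00 minimum applies from here.
From month 95 a fixed £30.00 at rate r clears £726.20 in 31 more payments. Total: 94 + 31 = 125 months.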